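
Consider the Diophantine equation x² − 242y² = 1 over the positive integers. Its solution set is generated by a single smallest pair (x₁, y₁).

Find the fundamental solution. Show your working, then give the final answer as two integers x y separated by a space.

19601 1260

d=242: √d = [15; 1,1,3,1,14,1,3,1,1,30] (ℓ=10, even), read p_9/q_9
i=0: a=15 ⇒ p=15, q=1
…
i=8: a=1 ⇒ p=10905, q=701
i=9: a=1 ⇒ p=19601, q=1260
→ (19601, 1260).  Check: 19601²=384199201, 242·1260²=384199200, difference 1.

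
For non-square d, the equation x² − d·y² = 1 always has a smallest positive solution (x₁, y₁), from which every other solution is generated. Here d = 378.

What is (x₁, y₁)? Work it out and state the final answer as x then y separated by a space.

8749 450

√378 = [19; 2,3,1,4,1,3,2,38, …], period ℓ=8 (even) → k=7
i=0: a=19 ⇒ p=19, q=1
…
i=2: a=3 ⇒ p=136, q=7
…
i=4: a=4 ⇒ p=836, q=43
…
i=6: a=3 ⇒ p=3869, q=199
i=7: a=2 ⇒ p=8749, q=450
(x₁, y₁) = (8749, 450);  8749² − 378·450² = 1 ✓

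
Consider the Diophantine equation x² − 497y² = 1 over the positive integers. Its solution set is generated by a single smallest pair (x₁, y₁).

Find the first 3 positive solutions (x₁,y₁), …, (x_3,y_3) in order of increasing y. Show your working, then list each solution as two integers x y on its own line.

[22; 3,2,2,5,6,5,2,2,3,44] for √497; ℓ=10 ⇒ convergent index 9
k=0  a_k=22  p_k/q_k = 22/1
…
k=2  a_k=2  p_k/q_k = 156/7
…
k=4  a_k=5  p_k/q_k = 2051/92
k=5  a_k=6  p_k/q_k = 12685/569
…
k=7  a_k=2  p_k/q_k = 143637/6443
k=8  a_k=2  p_k/q_k = 352750/15823
k=9  a_k=3  p_k/q_k = 1201887/53912
(x₁, y₁) = (1201887, 53912);  1201887² − 497·53912² = 1 ✓
(x_2, y_2) = (1201887·1201887 + 497·53912·53912, 1201887·53912 + 53912·1201887) = (2889064721537, 129592263888)
(x_3, y_3) = (1201887·2889064721537 + 497·53912·129592263888, 1201887·129592263888 + 53912·2889064721537) = (6944658661946678751, 311510514535059400)

1201887 53912
2889064721537 129592263888
6944658661946678751 311510514535059400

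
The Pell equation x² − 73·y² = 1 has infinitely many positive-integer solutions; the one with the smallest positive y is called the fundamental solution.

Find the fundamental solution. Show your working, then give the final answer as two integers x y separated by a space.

2281249 267000

√73 → a₀=8, period (1,1,5,5,1,1,16); ℓ=7 odd so k=13
i=0: a=8 ⇒ p=8, q=1
i=1: a=1 ⇒ p=9, q=1
i=2: a=1 ⇒ p=17, q=2
…
i=5: a=1 ⇒ p=581, q=68
…
i=7: a=16 ⇒ p=17669, q=2068
…
i=9: a=1 ⇒ p=36406, q=4261
i=10: a=5 ⇒ p=200767, q=23498
…
i=12: a=1 ⇒ p=1241008, q=145249
i=13: a=1 ⇒ p=2281249, q=267000
→ (2281249, 267000).  Check: 2281249²=5204097000001, 73·267000²=5204097000000, difference 1.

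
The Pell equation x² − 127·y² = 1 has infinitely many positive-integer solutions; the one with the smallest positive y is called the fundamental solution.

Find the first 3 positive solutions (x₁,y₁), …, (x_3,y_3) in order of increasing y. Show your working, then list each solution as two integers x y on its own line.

4730624 419775
44757606858751 3971595379200
423462818377139450624 37576248838264821825

√127 → a₀=11, period (3,1,2,2,7,11,7,2,2,1,3,22); ℓ=12 even so k=11
i=0: a=11 ⇒ p=11, q=1
…
i=2: a=1 ⇒ p=45, q=4
…
i=4: a=2 ⇒ p=293, q=26
…
i=7: a=7 ⇒ p=171701, q=15236
i=8: a=2 ⇒ p=367620, q=32621
i=9: a=2 ⇒ p=906941, q=80478
i=10: a=1 ⇒ p=1274561, q=113099
i=11: a=3 ⇒ p=4730624, q=419775
fundamental: x₁=4730624, y₁=419775  (since 22378803429376 − 127·176211050625 = 1)
k=2:  x_2 = 4730624·4730624+127·419775·419775 = 44757606858751,  y_2 = 4730624·419775+419775·4730624 = 3971595379200
k=3:  x_3 = 4730624·44757606858751+127·419775·3971595379200 = 423462818377139450624,  y_3 = 4730624·3971595379200+419775·44757606858751 = 37576248838264821825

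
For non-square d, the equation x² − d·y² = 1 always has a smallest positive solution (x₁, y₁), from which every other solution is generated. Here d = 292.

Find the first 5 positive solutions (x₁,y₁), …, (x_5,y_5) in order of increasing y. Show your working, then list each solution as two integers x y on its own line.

[17; 11,2,1,3,8,3,1,2,11,34] for √292; ℓ=10 ⇒ convergent index 9
k=0  a_k=17  p_k/q_k = 17/1
k=1  a_k=11  p_k/q_k = 188/11
k=2  a_k=2  p_k/q_k = 393/23
k=3  a_k=1  p_k/q_k = 581/34
…
k=5  a_k=8  p_k/q_k = 17669/1034
k=6  a_k=3  p_k/q_k = 55143/3227
…
k=8  a_k=2  p_k/q_k = 200767/11749
k=9  a_k=11  p_k/q_k = 2281249/133500
fundamental: x₁=2281249, y₁=133500  (since 5204097000001 − 292·17822250000 = 1)
(2281249+133500√292)^2 = 10408194000001 + 609093483000√292
(2281249+133500√292)^3 = 47487364308614281249 + 2778987798000400500√292
(2281249+133500√292)^4 = 216661004683313632776000001 + 12679126270400622186966000√292
(2281249+133500√292)^5 = 988515400545561595548925838281249 + 57848488250447518938990000667500√292

2281249 133500
10408194000001 609093483000
47487364308614281249 2778987798000400500
216661004683313632776000001 12679126270400622186966000
988515400545561595548925838281249 57848488250447518938990000667500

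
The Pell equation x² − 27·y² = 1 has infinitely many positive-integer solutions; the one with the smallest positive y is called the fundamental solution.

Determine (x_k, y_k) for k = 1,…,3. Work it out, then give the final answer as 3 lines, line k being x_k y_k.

√27 = [5; 5,10, …], period ℓ=2 (even) → k=1
k=0  a_k=5  p_k/q_k = 5/1
k=1  a_k=5  p_k/q_k = 26/5
fundamental: x₁=26, y₁=5  (since 676 − 27·25 = 1)
(x_2, y_2) = (26·26 + 27·5·5, 26·5 + 5·26) = (1351, 260)
(x_3, y_3) = (26·1351 + 27·5·260, 26·260 + 5·1351) = (70226, 13515)

26 5
1351 260
70226 13515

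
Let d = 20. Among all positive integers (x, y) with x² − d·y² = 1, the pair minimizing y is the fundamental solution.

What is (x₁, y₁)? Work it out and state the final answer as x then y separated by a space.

√20 → a₀=4, period (2,8); ℓ=2 even so k=1
a_0=4:  p_0=4·1+0=4,  q_0=4·0+1=1
a_1=2:  p_1=2·4+1=9,  q_1=2·1+0=2
(x₁, y₁) = (9, 2);  9² − 20·2² = 1 ✓

9 2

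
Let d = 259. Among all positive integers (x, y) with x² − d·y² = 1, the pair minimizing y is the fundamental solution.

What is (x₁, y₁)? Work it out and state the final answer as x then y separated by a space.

847225 52644

√259 → a₀=16, period (10,1,2,3,4,3,2,1,10,32); ℓ=10 even so k=9
step 0: (16, 1)  from 16·(1,0) + (0,1)
…
step 5: (7403, 460)  from 4·(1722,107) + (515,32)
…
step 7: (55265, 3434)  from 2·(23931,1487) + (7403,460)
step 8: (79196, 4921)  from 1·(55265,3434) + (23931,1487)
step 9: (847225, 52644)  from 10·(79196,4921) + (55265,3434)
→ (847225, 52644).  Check: 847225²=717790200625, 259·52644²=717790200624, difference 1.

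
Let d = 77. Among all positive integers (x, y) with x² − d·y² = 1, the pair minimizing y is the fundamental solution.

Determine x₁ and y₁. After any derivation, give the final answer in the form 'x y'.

[8; 1,3,2,3,1,16] for √77; ℓ=6 ⇒ convergent index 5
a_0=8:  p_0=8·1+0=8,  q_0=8·0+1=1
…
a_4=3:  p_4=3·79+35=272,  q_4=3·9+4=31
a_5=1:  p_5=1·272+79=351,  q_5=1·31+9=40
fundamental: x₁=351, y₁=40  (since 123201 − 77·1600 = 1)

351 40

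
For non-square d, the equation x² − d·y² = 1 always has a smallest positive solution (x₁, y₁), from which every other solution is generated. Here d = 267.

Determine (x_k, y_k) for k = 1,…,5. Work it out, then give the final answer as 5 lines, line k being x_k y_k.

d=267: √d = [16; 2,1,15,1,2,32] (ℓ=6, even), read p_5/q_5
i=0: a=16 ⇒ p=16, q=1
…
i=3: a=15 ⇒ p=768, q=47
i=4: a=1 ⇒ p=817, q=50
i=5: a=2 ⇒ p=2402, q=147
(x₁, y₁) = (2402, 147);  2402² − 267·147² = 1 ✓
k=2:  x_2 = 2402·2402+267·147·147 = 11539207,  y_2 = 2402·147+147·2402 = 706188
k=3:  x_3 = 2402·11539207+267·147·706188 = 55434348026,  y_3 = 2402·706188+147·11539207 = 3392527005
k=4:  x_4 = 2402·55434348026+267·147·3392527005 = 266306596377697,  y_4 = 2402·3392527005+147·55434348026 = 16297699025832
k=5:  x_5 = 2402·266306596377697+267·147·16297699025832 = 1279336833564108362,  y_5 = 2402·16297699025832+147·266306596377697 = 78294142727569923

2402 147
11539207 706188
55434348026 3392527005
266306596377697 16297699025832
1279336833564108362 78294142727569923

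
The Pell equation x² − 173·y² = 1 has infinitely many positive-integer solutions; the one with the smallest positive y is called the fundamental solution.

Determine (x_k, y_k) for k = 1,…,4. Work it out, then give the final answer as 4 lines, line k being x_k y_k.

√173 = [13; 6,1,1,6,26, …], period ℓ=5 (odd) → k=9
k=0  a_k=13  p_k/q_k = 13/1
…
k=3  a_k=1  p_k/q_k = 171/13
…
k=5  a_k=26  p_k/q_k = 29239/2223
…
k=7  a_k=1  p_k/q_k = 205791/15646
k=8  a_k=1  p_k/q_k = 382343/29069
k=9  a_k=6  p_k/q_k = 2499849/190060
→ (2499849, 190060).  Check: 2499849²=6249245022801, 173·190060²=6249245022800, difference 1.
(x_2, y_2) = (2499849·2499849 + 173·190060·190060, 2499849·190060 + 190060·2499849) = (12498490045601, 950242601880)
(x_3, y_3) = (2499849·12498490045601 + 173·190060·950242601880, 2499849·950242601880 + 190060·12498490045601) = (62488675684008728649, 4750926036134042180)
(x_4, y_4) = (2499849·62488675684008728649 + 173·190060·4750926036134042180, 2499849·4750926036134042180 + 190060·62488675684008728649) = (312424506839974574118902401, 23753195401006348176659760)

2499849 190060
12498490045601 950242601880
62488675684008728649 4750926036134042180
312424506839974574118902401 23753195401006348176659760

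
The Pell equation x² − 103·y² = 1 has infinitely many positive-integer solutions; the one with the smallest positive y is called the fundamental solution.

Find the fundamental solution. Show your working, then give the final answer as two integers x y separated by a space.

227528 22419

√103 = [10; 6,1,2,1,1,9,1,1,2,1,6,20, …], period ℓ=12 (even) → k=11
k=0  a_k=10  p_k/q_k = 10/1
k=1  a_k=6  p_k/q_k = 61/6
k=2  a_k=1  p_k/q_k = 71/7
k=3  a_k=2  p_k/q_k = 203/20
k=4  a_k=1  p_k/q_k = 274/27
k=5  a_k=1  p_k/q_k = 477/47
k=6  a_k=9  p_k/q_k = 4567/450
k=7  a_k=1  p_k/q_k = 5044/497
…
k=9  a_k=2  p_k/q_k = 24266/2391
k=10  a_k=1  p_k/q_k = 33877/3338
k=11  a_k=6  p_k/q_k = 227528/22419
→ (227528, 22419).  Check: 227528²=51768990784, 103·22419²=51768990783, difference 1.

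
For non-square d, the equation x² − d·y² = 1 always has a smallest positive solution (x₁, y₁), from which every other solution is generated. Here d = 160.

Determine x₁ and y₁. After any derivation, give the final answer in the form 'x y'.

721 57

√160 → a₀=12, period (1,1,1,5,1,1,1,24); ℓ=8 even so k=7
step 0: (12, 1)  from 12·(1,0) + (0,1)
…
step 6: (468, 37)  from 1·(253,20) + (215,17)
step 7: (721, 57)  from 1·(468,37) + (253,20)
(x₁, y₁) = (721, 57);  721² − 160·57² = 1 ✓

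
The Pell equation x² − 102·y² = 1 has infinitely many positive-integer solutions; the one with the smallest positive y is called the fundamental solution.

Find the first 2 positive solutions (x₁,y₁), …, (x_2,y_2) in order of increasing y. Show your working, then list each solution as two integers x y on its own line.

101 10
20401 2020

√102 = [10; 10,20, …], period ℓ=2 (even) → k=1
i=0: a=10 ⇒ p=10, q=1
i=1: a=10 ⇒ p=101, q=10
(x₁, y₁) = (101, 10);  101² − 102·10² = 1 ✓
k=2:  x_2 = 101·101+102·10·10 = 20401,  y_2 = 101·10+10·101 = 2020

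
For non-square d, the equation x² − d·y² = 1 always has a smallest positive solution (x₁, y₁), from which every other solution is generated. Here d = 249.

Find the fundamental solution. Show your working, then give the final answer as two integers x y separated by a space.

8553815 542076

[15; 1,3,1,1,5,…,3,1,30] for √249; ℓ=16 ⇒ convergent index 15
a_0=15:  p_0=15·1+0=15,  q_0=15·0+1=1
a_1=1:  p_1=1·15+1=16,  q_1=1·1+0=1
a_2=3:  p_2=3·16+15=63,  q_2=3·1+1=4
a_3=1:  p_3=1·63+16=79,  q_3=1·4+1=5
…
a_5=5:  p_5=5·142+79=789,  q_5=5·9+5=50
…
a_11=5:  p_11=5·150586+113835=866765,  q_11=5·9543+7214=54929
a_12=1:  p_12=1·866765+150586=1017351,  q_12=1·54929+9543=64472
…
a_14=3:  p_14=3·1884116+1017351=6669699,  q_14=3·119401+64472=422675
a_15=1:  p_15=1·6669699+1884116=8553815,  q_15=1·422675+119401=542076
fundamental: x₁=8553815, y₁=542076  (since 73167751054225 − 249·293846389776 = 1)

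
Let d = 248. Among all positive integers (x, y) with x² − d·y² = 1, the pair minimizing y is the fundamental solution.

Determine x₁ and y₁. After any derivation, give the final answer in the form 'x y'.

63 4

√248 → a₀=15, period (1,2,1,30); ℓ=4 even so k=3
i=0: a=15 ⇒ p=15, q=1
…
i=2: a=2 ⇒ p=47, q=3
i=3: a=1 ⇒ p=63, q=4
→ (63, 4).  Check: 63²=3969, 248·4²=3968, difference 1.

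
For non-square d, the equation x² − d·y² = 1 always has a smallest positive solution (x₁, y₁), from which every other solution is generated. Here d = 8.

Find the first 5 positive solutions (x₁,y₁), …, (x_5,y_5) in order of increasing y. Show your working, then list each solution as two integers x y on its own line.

3 1
17 6
99 35
577 204
3363 1189

√8 = [2; 1,4, …], period ℓ=2 (even) → k=1
a_0=2:  p_0=2·1+0=2,  q_0=2·0+1=1
a_1=1:  p_1=1·2+1=3,  q_1=1·1+0=1
fundamental: x₁=3, y₁=1  (since 9 − 8·1 = 1)
k=2:  x_2 = 3·3+8·1·1 = 17,  y_2 = 3·1+1·3 = 6
k=3:  x_3 = 3·17+8·1·6 = 99,  y_3 = 3·6+1·17 = 35
k=4:  x_4 = 3·99+8·1·35 = 577,  y_4 = 3·35+1·99 = 204
k=5:  x_5 = 3·577+8·1·204 = 3363,  y_5 = 3·204+1·577 = 1189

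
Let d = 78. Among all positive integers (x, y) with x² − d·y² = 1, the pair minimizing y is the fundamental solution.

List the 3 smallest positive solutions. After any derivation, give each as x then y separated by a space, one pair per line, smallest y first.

[8; 1,4,1,16] for √78; ℓ=4 ⇒ convergent index 3
step 0: (8, 1)  from 8·(1,0) + (0,1)
step 1: (9, 1)  from 1·(8,1) + (1,0)
step 2: (44, 5)  from 4·(9,1) + (8,1)
step 3: (53, 6)  from 1·(44,5) + (9,1)
(x₁, y₁) = (53, 6);  53² − 78·6² = 1 ✓
k=2:  x_2 = 53·53+78·6·6 = 5617,  y_2 = 53·6+6·53 = 636
k=3:  x_3 = 53·5617+78·6·636 = 595349,  y_3 = 53·636+6·5617 = 67410

53 6
5617 636
595349 67410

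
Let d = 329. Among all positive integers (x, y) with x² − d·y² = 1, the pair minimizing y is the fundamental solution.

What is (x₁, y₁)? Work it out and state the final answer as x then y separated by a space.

2376415 131016

√329 → a₀=18, period (7,4,2,1,1,4,1,1,2,4,7,36); ℓ=12 even so k=11
i=0: a=18 ⇒ p=18, q=1
i=1: a=7 ⇒ p=127, q=7
…
i=4: a=1 ⇒ p=1705, q=94
i=5: a=1 ⇒ p=2884, q=159
i=6: a=4 ⇒ p=13241, q=730
i=7: a=1 ⇒ p=16125, q=889
i=8: a=1 ⇒ p=29366, q=1619
i=9: a=2 ⇒ p=74857, q=4127
i=10: a=4 ⇒ p=328794, q=18127
i=11: a=7 ⇒ p=2376415, q=131016
→ (2376415, 131016).  Check: 2376415²=5647348252225, 329·131016²=5647348252224, difference 1.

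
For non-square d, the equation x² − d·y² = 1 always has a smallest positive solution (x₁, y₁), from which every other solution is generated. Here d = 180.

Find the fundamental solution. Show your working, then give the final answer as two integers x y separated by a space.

161 12

[13; 2,2,2,26] for √180; ℓ=4 ⇒ convergent index 3
a_0=13:  p_0=13·1+0=13,  q_0=13·0+1=1
a_1=2:  p_1=2·13+1=27,  q_1=2·1+0=2
a_2=2:  p_2=2·27+13=67,  q_2=2·2+1=5
a_3=2:  p_3=2·67+27=161,  q_3=2·5+2=12
(x₁, y₁) = (161, 12);  161² − 180·12² = 1 ✓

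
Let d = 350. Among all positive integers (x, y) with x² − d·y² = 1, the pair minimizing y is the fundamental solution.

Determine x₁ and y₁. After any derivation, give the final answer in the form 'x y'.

√350 → a₀=18, period (1,2,2,2,1,36); ℓ=6 even so k=5
i=0: a=18 ⇒ p=18, q=1
i=1: a=1 ⇒ p=19, q=1
i=2: a=2 ⇒ p=56, q=3
i=3: a=2 ⇒ p=131, q=7
i=4: a=2 ⇒ p=318, q=17
i=5: a=1 ⇒ p=449, q=24
fundamental: x₁=449, y₁=24  (since 201601 − 350·576 = 1)

449 24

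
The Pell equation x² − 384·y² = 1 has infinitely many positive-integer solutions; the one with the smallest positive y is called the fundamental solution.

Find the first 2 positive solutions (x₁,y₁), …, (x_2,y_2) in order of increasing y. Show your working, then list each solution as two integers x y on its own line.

d=384: √d = [19; 1,1,2,9,2,1,1,38] (ℓ=8, even), read p_7/q_7
a_0=19:  p_0=19·1+0=19,  q_0=19·0+1=1
a_1=1:  p_1=1·19+1=20,  q_1=1·1+0=1
…
a_3=2:  p_3=2·39+20=98,  q_3=2·2+1=5
…
a_6=1:  p_6=1·1940+921=2861,  q_6=1·99+47=146
a_7=1:  p_7=1·2861+1940=4801,  q_7=1·146+99=245
(x₁, y₁) = (4801, 245);  4801² − 384·245² = 1 ✓
(x_2, y_2) = (4801·4801 + 384·245·245, 4801·245 + 245·4801) = (46099201, 2352490)

4801 245
46099201 2352490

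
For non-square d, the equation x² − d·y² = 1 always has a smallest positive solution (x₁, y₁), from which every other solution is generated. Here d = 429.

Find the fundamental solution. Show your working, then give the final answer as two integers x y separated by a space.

√429 → a₀=20, period (1,2,2,9,1,12,1,9,2,2,1,40); ℓ=12 even so k=11
a_0=20:  p_0=20·1+0=20,  q_0=20·0+1=1
a_1=1:  p_1=1·20+1=21,  q_1=1·1+0=1
a_2=2:  p_2=2·21+20=62,  q_2=2·1+1=3
…
a_4=9:  p_4=9·145+62=1367,  q_4=9·7+3=66
a_5=1:  p_5=1·1367+145=1512,  q_5=1·66+7=73
a_6=12:  p_6=12·1512+1367=19511,  q_6=12·73+66=942
…
a_8=9:  p_8=9·21023+19511=208718,  q_8=9·1015+942=10077
a_9=2:  p_9=2·208718+21023=438459,  q_9=2·10077+1015=21169
a_10=2:  p_10=2·438459+208718=1085636,  q_10=2·21169+10077=52415
a_11=1:  p_11=1·1085636+438459=1524095,  q_11=1·52415+21169=73584
(x₁, y₁) = (1524095, 73584);  1524095² − 429·73584² = 1 ✓

1524095 73584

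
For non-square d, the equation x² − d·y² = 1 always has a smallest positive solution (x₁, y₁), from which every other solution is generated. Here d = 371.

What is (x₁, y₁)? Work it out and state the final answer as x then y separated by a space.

√371 → a₀=19, period (3,1,4,1,3,38); ℓ=6 even so k=5
a_0=19:  p_0=19·1+0=19,  q_0=19·0+1=1
a_1=3:  p_1=3·19+1=58,  q_1=3·1+0=3
a_2=1:  p_2=1·58+19=77,  q_2=1·3+1=4
…
a_4=1:  p_4=1·366+77=443,  q_4=1·19+4=23
a_5=3:  p_5=3·443+366=1695,  q_5=3·23+19=88
fundamental: x₁=1695, y₁=88  (since 2873025 − 371·7744 = 1)

1695 88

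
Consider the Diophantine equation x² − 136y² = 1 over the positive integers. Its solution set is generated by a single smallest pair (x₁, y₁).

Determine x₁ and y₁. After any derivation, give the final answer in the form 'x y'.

d=136: √d = [11; 1,1,1,22] (ℓ=4, even), read p_3/q_3
step 0: (11, 1)  from 11·(1,0) + (0,1)
step 1: (12, 1)  from 1·(11,1) + (1,0)
step 2: (23, 2)  from 1·(12,1) + (11,1)
step 3: (35, 3)  from 1·(23,2) + (12,1)
(x₁, y₁) = (35, 3);  35² − 136·3² = 1 ✓

35 3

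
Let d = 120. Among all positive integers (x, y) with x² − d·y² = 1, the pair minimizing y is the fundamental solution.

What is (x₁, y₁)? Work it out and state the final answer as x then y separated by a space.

d=120: √d = [10; 1,20] (ℓ=2, even), read p_1/q_1
k=0  a_k=10  p_k/q_k = 10/1
k=1  a_k=1  p_k/q_k = 11/1
→ (11, 1).  Check: 11²=121, 120·1²=120, difference 1.

11 1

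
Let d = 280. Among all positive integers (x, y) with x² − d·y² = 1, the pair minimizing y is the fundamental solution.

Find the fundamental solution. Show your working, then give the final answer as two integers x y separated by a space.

√280 = [16; 1,2,1,2,1,32, …], period ℓ=6 (even) → k=5
k=0  a_k=16  p_k/q_k = 16/1
…
k=2  a_k=2  p_k/q_k = 50/3
k=3  a_k=1  p_k/q_k = 67/4
k=4  a_k=2  p_k/q_k = 184/11
k=5  a_k=1  p_k/q_k = 251/15
→ (251, 15).  Check: 251²=63001, 280·15²=63000, difference 1.

251 15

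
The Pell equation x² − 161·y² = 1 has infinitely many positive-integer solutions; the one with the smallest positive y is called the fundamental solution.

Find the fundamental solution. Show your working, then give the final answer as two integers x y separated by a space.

√161 = [12; 1,2,4,1,2,1,4,2,1,24, …], period ℓ=10 (even) → k=9
a_0=12:  p_0=12·1+0=12,  q_0=12·0+1=1
a_1=1:  p_1=1·12+1=13,  q_1=1·1+0=1
a_2=2:  p_2=2·13+12=38,  q_2=2·1+1=3
…
a_7=4:  p_7=4·774+571=3667,  q_7=4·61+45=289
a_8=2:  p_8=2·3667+774=8108,  q_8=2·289+61=639
a_9=1:  p_9=1·8108+3667=11775,  q_9=1·639+289=928
(x₁, y₁) = (11775, 928);  11775² − 161·928² = 1 ✓

11775 928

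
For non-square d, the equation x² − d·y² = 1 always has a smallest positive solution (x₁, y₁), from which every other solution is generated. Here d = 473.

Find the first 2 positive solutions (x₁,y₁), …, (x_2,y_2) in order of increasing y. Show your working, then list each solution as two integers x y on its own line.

√473 → a₀=21, period (1,2,1,42); ℓ=4 even so k=3
k=0  a_k=21  p_k/q_k = 21/1
…
k=2  a_k=2  p_k/q_k = 65/3
k=3  a_k=1  p_k/q_k = 87/4
(x₁, y₁) = (87, 4);  87² − 473·4² = 1 ✓
n=2: (87,4)∘(87,4) = (87·87+473·4·4, 87·4+4·87) = (15137,696)

87 4
15137 696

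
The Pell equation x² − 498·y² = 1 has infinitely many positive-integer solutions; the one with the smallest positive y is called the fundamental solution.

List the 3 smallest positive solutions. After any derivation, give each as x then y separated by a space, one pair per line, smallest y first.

179777 8056
64639539457 2896567024
23241404969742401 1041472259739240

√498 = [22; 3,6,22,6,3,44, …], period ℓ=6 (even) → k=5
a_0=22:  p_0=22·1+0=22,  q_0=22·0+1=1
…
a_4=6:  p_4=6·9395+424=56794,  q_4=6·421+19=2545
a_5=3:  p_5=3·56794+9395=179777,  q_5=3·2545+421=8056
→ (179777, 8056).  Check: 179777²=32319769729, 498·8056²=32319769728, difference 1.
n=2: (179777,8056)∘(179777,8056) = (179777·179777+498·8056·8056, 179777·8056+8056·179777) = (64639539457,2896567024)
n=3: (64639539457,2896567024)∘(179777,8056) = (179777·64639539457+498·8056·2896567024, 179777·2896567024+8056·64639539457) = (23241404969742401,1041472259739240)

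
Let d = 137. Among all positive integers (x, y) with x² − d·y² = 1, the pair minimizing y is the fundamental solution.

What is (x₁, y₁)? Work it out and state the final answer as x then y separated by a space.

d=137: √d = [11; 1,2,2,1,1,2,2,1,22] (ℓ=9, odd), read p_17/q_17
k=0  a_k=11  p_k/q_k = 11/1
…
k=2  a_k=2  p_k/q_k = 35/3
k=3  a_k=2  p_k/q_k = 82/7
k=4  a_k=1  p_k/q_k = 117/10
…
k=9  a_k=22  p_k/q_k = 39597/3383
k=10  a_k=1  p_k/q_k = 41341/3532
k=11  a_k=2  p_k/q_k = 122279/10447
…
k=13  a_k=1  p_k/q_k = 408178/34873
…
k=16  a_k=2  p_k/q_k = 4286741/366241
k=17  a_k=1  p_k/q_k = 6083073/519712
→ (6083073, 519712).  Check: 6083073²=37003777123329, 137·519712²=37003777123328, difference 1.

6083073 519712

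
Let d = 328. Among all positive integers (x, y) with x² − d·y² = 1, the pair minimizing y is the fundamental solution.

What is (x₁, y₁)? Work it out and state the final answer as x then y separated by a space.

[18; 9,36] for √328; ℓ=2 ⇒ convergent index 1
step 0: (18, 1)  from 18·(1,0) + (0,1)
step 1: (163, 9)  from 9·(18,1) + (1,0)
→ (163, 9).  Check: 163²=26569, 328·9²=26568, difference 1.

163 9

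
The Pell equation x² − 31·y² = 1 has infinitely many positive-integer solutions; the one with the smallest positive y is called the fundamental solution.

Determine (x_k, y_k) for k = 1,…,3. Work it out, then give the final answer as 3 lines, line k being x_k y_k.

[5; 1,1,3,5,3,1,1,10] for √31; ℓ=8 ⇒ convergent index 7
i=0: a=5 ⇒ p=5, q=1
…
i=2: a=1 ⇒ p=11, q=2
i=3: a=3 ⇒ p=39, q=7
…
i=5: a=3 ⇒ p=657, q=118
i=6: a=1 ⇒ p=863, q=155
i=7: a=1 ⇒ p=1520, q=273
(x₁, y₁) = (1520, 273);  1520² − 31·273² = 1 ✓
k=2:  x_2 = 1520·1520+31·273·273 = 4620799,  y_2 = 1520·273+273·1520 = 829920
k=3:  x_3 = 1520·4620799+31·273·829920 = 14047227440,  y_3 = 1520·829920+273·4620799 = 2522956527

1520 273
4620799 829920
14047227440 2522956527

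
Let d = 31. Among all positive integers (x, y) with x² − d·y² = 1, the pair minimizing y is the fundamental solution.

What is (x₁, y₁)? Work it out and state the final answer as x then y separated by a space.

1520 273

d=31: √d = [5; 1,1,3,5,3,1,1,10] (ℓ=8, even), read p_7/q_7
a_0=5:  p_0=5·1+0=5,  q_0=5·0+1=1
a_1=1:  p_1=1·5+1=6,  q_1=1·1+0=1
a_2=1:  p_2=1·6+5=11,  q_2=1·1+1=2
a_3=3:  p_3=3·11+6=39,  q_3=3·2+1=7
a_4=5:  p_4=5·39+11=206,  q_4=5·7+2=37
a_5=3:  p_5=3·206+39=657,  q_5=3·37+7=118
a_6=1:  p_6=1·657+206=863,  q_6=1·118+37=155
a_7=1:  p_7=1·863+657=1520,  q_7=1·155+118=273
(x₁, y₁) = (1520, 273);  1520² − 31·273² = 1 ✓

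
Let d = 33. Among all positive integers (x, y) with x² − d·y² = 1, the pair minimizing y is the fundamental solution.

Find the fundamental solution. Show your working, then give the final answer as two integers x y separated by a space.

23 4

√33 = [5; 1,2,1,10, …], period ℓ=4 (even) → k=3
k=0  a_k=5  p_k/q_k = 5/1
…
k=2  a_k=2  p_k/q_k = 17/3
k=3  a_k=1  p_k/q_k = 23/4
fundamental: x₁=23, y₁=4  (since 529 − 33·16 = 1)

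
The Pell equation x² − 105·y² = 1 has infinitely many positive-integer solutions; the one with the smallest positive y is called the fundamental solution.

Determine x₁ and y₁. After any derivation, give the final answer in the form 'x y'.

41 4

[10; 4,20] for √105; ℓ=2 ⇒ convergent index 1
k=0  a_k=10  p_k/q_k = 10/1
k=1  a_k=4  p_k/q_k = 41/4
→ (41, 4).  Check: 41²=1681, 105·4²=1680, difference 1.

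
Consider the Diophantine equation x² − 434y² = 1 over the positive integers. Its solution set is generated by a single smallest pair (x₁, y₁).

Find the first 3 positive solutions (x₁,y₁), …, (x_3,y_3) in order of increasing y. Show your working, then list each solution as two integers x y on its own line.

125 6
31249 1500
7812125 374994

d=434: √d = [20; 1,4,1,40] (ℓ=4, even), read p_3/q_3
step 0: (20, 1)  from 20·(1,0) + (0,1)
…
step 2: (104, 5)  from 4·(21,1) + (20,1)
step 3: (125, 6)  from 1·(104,5) + (21,1)
→ (125, 6).  Check: 125²=15625, 434·6²=15624, difference 1.
(125+6√434)^2 = 31249 + 1500√434
(125+6√434)^3 = 7812125 + 374994√434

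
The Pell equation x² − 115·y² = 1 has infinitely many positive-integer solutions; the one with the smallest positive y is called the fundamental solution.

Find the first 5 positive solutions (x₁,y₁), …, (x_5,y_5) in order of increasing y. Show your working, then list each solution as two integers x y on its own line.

[10; 1,2,1,1,1,1,1,2,1,20] for √115; ℓ=10 ⇒ convergent index 9
k=0  a_k=10  p_k/q_k = 10/1
k=1  a_k=1  p_k/q_k = 11/1
k=2  a_k=2  p_k/q_k = 32/3
k=3  a_k=1  p_k/q_k = 43/4
…
k=5  a_k=1  p_k/q_k = 118/11
k=6  a_k=1  p_k/q_k = 193/18
k=7  a_k=1  p_k/q_k = 311/29
k=8  a_k=2  p_k/q_k = 815/76
k=9  a_k=1  p_k/q_k = 1126/105
(x₁, y₁) = (1126, 105);  1126² − 115·105² = 1 ✓
(x_2, y_2) = (1126·1126 + 115·105·105, 1126·105 + 105·1126) = (2535751, 236460)
(x_3, y_3) = (1126·2535751 + 115·105·236460, 1126·236460 + 105·2535751) = (5710510126, 532507815)
(x_4, y_4) = (1126·5710510126 + 115·105·532507815, 1126·532507815 + 105·5710510126) = (12860066268001, 1199207362920)
(x_5, y_5) = (1126·12860066268001 + 115·105·1199207362920, 1126·1199207362920 + 105·12860066268001) = (28960863525028126, 2700614448788025)

1126 105
2535751 236460
5710510126 532507815
12860066268001 1199207362920
28960863525028126 2700614448788025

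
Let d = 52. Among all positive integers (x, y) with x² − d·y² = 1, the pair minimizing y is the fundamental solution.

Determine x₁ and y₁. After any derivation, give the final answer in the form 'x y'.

649 90

[7; 4,1,2,1,4,14] for √52; ℓ=6 ⇒ convergent index 5
k=0  a_k=7  p_k/q_k = 7/1
k=1  a_k=4  p_k/q_k = 29/4
k=2  a_k=1  p_k/q_k = 36/5
…
k=4  a_k=1  p_k/q_k = 137/19
k=5  a_k=4  p_k/q_k = 649/90
fundamental: x₁=649, y₁=90  (since 421201 − 52·8100 = 1)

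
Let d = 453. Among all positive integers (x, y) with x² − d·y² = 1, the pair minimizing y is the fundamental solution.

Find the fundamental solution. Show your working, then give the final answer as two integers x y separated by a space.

1653751 77700

√453 = [21; 3,1,1,10,14,10,1,1,3,42, …], period ℓ=10 (even) → k=9
i=0: a=21 ⇒ p=21, q=1
…
i=8: a=1 ⇒ p=469329, q=22051
i=9: a=3 ⇒ p=1653751, q=77700
→ (1653751, 77700).  Check: 1653751²=2734892370001, 453·77700²=2734892370000, difference 1.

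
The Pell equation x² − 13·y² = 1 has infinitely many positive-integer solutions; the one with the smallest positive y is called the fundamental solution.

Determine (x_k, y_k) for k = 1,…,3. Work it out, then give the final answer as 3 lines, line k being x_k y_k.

649 180
842401 233640
1093435849 303264540

√13 → a₀=3, period (1,1,1,1,6); ℓ=5 odd so k=9
i=0: a=3 ⇒ p=3, q=1
…
i=2: a=1 ⇒ p=7, q=2
…
i=5: a=6 ⇒ p=119, q=33
i=6: a=1 ⇒ p=137, q=38
i=7: a=1 ⇒ p=256, q=71
i=8: a=1 ⇒ p=393, q=109
i=9: a=1 ⇒ p=649, q=180
(x₁, y₁) = (649, 180);  649² − 13·180² = 1 ✓
(x_2, y_2) = (649·649 + 13·180·180, 649·180 + 180·649) = (842401, 233640)
(x_3, y_3) = (649·842401 + 13·180·233640, 649·233640 + 180·842401) = (1093435849, 303264540)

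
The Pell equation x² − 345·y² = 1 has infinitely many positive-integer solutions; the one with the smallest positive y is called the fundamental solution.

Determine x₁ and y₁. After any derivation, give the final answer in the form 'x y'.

√345 = [18; 1,1,2,1,6,1,2,1,1,36, …], period ℓ=10 (even) → k=9
step 0: (18, 1)  from 18·(1,0) + (0,1)
…
step 2: (37, 2)  from 1·(19,1) + (18,1)
…
step 6: (1003, 54)  from 1·(873,47) + (130,7)
…
step 8: (3882, 209)  from 1·(2879,155) + (1003,54)
step 9: (6761, 364)  from 1·(3882,209) + (2879,155)
fundamental: x₁=6761, y₁=364  (since 45711121 − 345·132496 = 1)

6761 364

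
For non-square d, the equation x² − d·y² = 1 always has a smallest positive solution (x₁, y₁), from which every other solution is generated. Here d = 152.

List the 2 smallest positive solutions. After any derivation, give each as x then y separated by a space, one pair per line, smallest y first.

[12; 3,24] for √152; ℓ=2 ⇒ convergent index 1
k=0  a_k=12  p_k/q_k = 12/1
k=1  a_k=3  p_k/q_k = 37/3
fundamental: x₁=37, y₁=3  (since 1369 − 152·9 = 1)
(x_2, y_2) = (37·37 + 152·3·3, 37·3 + 3·37) = (2737, 222)

37 3
2737 222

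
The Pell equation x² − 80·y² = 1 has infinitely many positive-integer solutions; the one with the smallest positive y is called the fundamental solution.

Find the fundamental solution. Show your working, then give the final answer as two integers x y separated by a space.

d=80: √d = [8; 1,16] (ℓ=2, even), read p_1/q_1
a_0=8:  p_0=8·1+0=8,  q_0=8·0+1=1
a_1=1:  p_1=1·8+1=9,  q_1=1·1+0=1
→ (9, 1).  Check: 9²=81, 80·1²=80, difference 1.

9 1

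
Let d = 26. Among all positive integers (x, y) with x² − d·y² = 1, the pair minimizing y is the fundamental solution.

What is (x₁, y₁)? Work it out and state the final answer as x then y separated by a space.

51 10

[5; 10] for √26; ℓ=1 ⇒ convergent index 1
a_0=5:  p_0=5·1+0=5,  q_0=5·0+1=1
a_1=10:  p_1=10·5+1=51,  q_1=10·1+0=10
fundamental: x₁=51, y₁=10  (since 2601 − 26·100 = 1)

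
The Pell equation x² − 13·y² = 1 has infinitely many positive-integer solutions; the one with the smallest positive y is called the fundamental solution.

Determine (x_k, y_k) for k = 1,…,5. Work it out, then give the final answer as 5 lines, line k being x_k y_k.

d=13: √d = [3; 1,1,1,1,6] (ℓ=5, odd), read p_9/q_9
i=0: a=3 ⇒ p=3, q=1
…
i=2: a=1 ⇒ p=7, q=2
i=3: a=1 ⇒ p=11, q=3
…
i=7: a=1 ⇒ p=256, q=71
i=8: a=1 ⇒ p=393, q=109
i=9: a=1 ⇒ p=649, q=180
fundamental: x₁=649, y₁=180  (since 421201 − 13·32400 = 1)
k=2:  x_2 = 649·649+13·180·180 = 842401,  y_2 = 649·180+180·649 = 233640
k=3:  x_3 = 649·842401+13·180·233640 = 1093435849,  y_3 = 649·233640+180·842401 = 303264540
k=4:  x_4 = 649·1093435849+13·180·303264540 = 1419278889601,  y_4 = 649·303264540+180·1093435849 = 393637139280
k=5:  x_5 = 649·1419278889601+13·180·393637139280 = 1842222905266249,  y_5 = 649·393637139280+180·1419278889601 = 510940703520900

649 180
842401 233640
1093435849 303264540
1419278889601 393637139280
1842222905266249 510940703520900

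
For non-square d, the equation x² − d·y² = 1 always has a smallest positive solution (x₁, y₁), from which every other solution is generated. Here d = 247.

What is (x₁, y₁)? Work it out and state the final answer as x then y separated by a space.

d=247: √d = [15; 1,2,1,1,9,1,9,1,1,2,1,30] (ℓ=12, even), read p_11/q_11
i=0: a=15 ⇒ p=15, q=1
i=1: a=1 ⇒ p=16, q=1
…
i=6: a=1 ⇒ p=1163, q=74
i=7: a=9 ⇒ p=11520, q=733
…
i=9: a=1 ⇒ p=24203, q=1540
i=10: a=2 ⇒ p=61089, q=3887
i=11: a=1 ⇒ p=85292, q=5427
(x₁, y₁) = (85292, 5427);  85292² − 247·5427² = 1 ✓

85292 5427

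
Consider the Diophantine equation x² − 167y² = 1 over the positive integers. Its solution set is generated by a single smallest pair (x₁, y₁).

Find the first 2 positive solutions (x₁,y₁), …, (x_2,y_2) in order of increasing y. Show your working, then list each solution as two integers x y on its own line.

√167 = [12; 1,11,1,24, …], period ℓ=4 (even) → k=3
k=0  a_k=12  p_k/q_k = 12/1
…
k=2  a_k=11  p_k/q_k = 155/12
k=3  a_k=1  p_k/q_k = 168/13
fundamental: x₁=168, y₁=13  (since 28224 − 167·169 = 1)
n=2: (168,13)∘(168,13) = (168·168+167·13·13, 168·13+13·168) = (56447,4368)

168 13
56447 4368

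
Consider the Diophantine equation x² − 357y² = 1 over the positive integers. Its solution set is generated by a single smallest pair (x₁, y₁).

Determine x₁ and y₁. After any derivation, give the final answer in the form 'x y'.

d=357: √d = [18; 1,8,2,8,1,36] (ℓ=6, even), read p_5/q_5
i=0: a=18 ⇒ p=18, q=1
…
i=2: a=8 ⇒ p=170, q=9
i=3: a=2 ⇒ p=359, q=19
i=4: a=8 ⇒ p=3042, q=161
i=5: a=1 ⇒ p=3401, q=180
fundamental: x₁=3401, y₁=180  (since 11566801 − 357·32400 = 1)

3401 180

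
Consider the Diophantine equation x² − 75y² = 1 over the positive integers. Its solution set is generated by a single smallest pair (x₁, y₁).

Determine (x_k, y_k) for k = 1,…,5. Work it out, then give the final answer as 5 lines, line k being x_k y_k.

√75 = [8; 1,1,1,16, …], period ℓ=4 (even) → k=3
i=0: a=8 ⇒ p=8, q=1
i=1: a=1 ⇒ p=9, q=1
i=2: a=1 ⇒ p=17, q=2
i=3: a=1 ⇒ p=26, q=3
fundamental: x₁=26, y₁=3  (since 676 − 75·9 = 1)
(x_2, y_2) = (26·26 + 75·3·3, 26·3 + 3·26) = (1351, 156)
(x_3, y_3) = (26·1351 + 75·3·156, 26·156 + 3·1351) = (70226, 8109)
(x_4, y_4) = (26·70226 + 75·3·8109, 26·8109 + 3·70226) = (3650401, 421512)
(x_5, y_5) = (26·3650401 + 75·3·421512, 26·421512 + 3·3650401) = (189750626, 21910515)

26 3
1351 156
70226 8109
3650401 421512
189750626 21910515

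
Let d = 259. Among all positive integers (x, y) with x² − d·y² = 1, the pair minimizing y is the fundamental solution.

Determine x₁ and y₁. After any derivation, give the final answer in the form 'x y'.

847225 52644

√259 = [16; 10,1,2,3,4,3,2,1,10,32, …], period ℓ=10 (even) → k=9
k=0  a_k=16  p_k/q_k = 16/1
…
k=3  a_k=2  p_k/q_k = 515/32
k=4  a_k=3  p_k/q_k = 1722/107
…
k=8  a_k=1  p_k/q_k = 79196/4921
k=9  a_k=10  p_k/q_k = 847225/52644
(x₁, y₁) = (847225, 52644);  847225² − 259·52644² = 1 ✓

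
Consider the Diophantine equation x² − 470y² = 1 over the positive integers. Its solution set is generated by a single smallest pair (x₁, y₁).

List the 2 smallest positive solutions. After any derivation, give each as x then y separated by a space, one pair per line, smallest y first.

1691 78
5718961 263796

√470 → a₀=21, period (1,2,8,2,1,42); ℓ=6 even so k=5
i=0: a=21 ⇒ p=21, q=1
i=1: a=1 ⇒ p=22, q=1
i=2: a=2 ⇒ p=65, q=3
i=3: a=8 ⇒ p=542, q=25
i=4: a=2 ⇒ p=1149, q=53
i=5: a=1 ⇒ p=1691, q=78
(x₁, y₁) = (1691, 78);  1691² − 470·78² = 1 ✓
k=2:  x_2 = 1691·1691+470·78·78 = 5718961,  y_2 = 1691·78+78·1691 = 263796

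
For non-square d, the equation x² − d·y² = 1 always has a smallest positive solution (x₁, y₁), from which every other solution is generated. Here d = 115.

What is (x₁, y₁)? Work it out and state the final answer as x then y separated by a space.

√115 → a₀=10, period (1,2,1,1,1,1,1,2,1,20); ℓ=10 even so k=9
a_0=10:  p_0=10·1+0=10,  q_0=10·0+1=1
a_1=1:  p_1=1·10+1=11,  q_1=1·1+0=1
a_2=2:  p_2=2·11+10=32,  q_2=2·1+1=3
…
a_4=1:  p_4=1·43+32=75,  q_4=1·4+3=7
a_5=1:  p_5=1·75+43=118,  q_5=1·7+4=11
a_6=1:  p_6=1·118+75=193,  q_6=1·11+7=18
a_7=1:  p_7=1·193+118=311,  q_7=1·18+11=29
a_8=2:  p_8=2·311+193=815,  q_8=2·29+18=76
a_9=1:  p_9=1·815+311=1126,  q_9=1·76+29=105
(x₁, y₁) = (1126, 105);  1126² − 115·105² = 1 ✓

1126 105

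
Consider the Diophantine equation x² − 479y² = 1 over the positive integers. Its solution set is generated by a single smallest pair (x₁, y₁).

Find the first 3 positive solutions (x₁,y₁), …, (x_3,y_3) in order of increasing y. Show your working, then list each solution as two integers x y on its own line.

√479 → a₀=21, period (1,7,1,3,2,21,2,3,1,7,1,42); ℓ=12 even so k=11
a_0=21:  p_0=21·1+0=21,  q_0=21·0+1=1
a_1=1:  p_1=1·21+1=22,  q_1=1·1+0=1
…
a_4=3:  p_4=3·197+175=766,  q_4=3·9+8=35
a_5=2:  p_5=2·766+197=1729,  q_5=2·35+9=79
a_6=21:  p_6=21·1729+766=37075,  q_6=21·79+35=1694
a_7=2:  p_7=2·37075+1729=75879,  q_7=2·1694+79=3467
a_8=3:  p_8=3·75879+37075=264712,  q_8=3·3467+1694=12095
…
a_10=7:  p_10=7·340591+264712=2648849,  q_10=7·15562+12095=121029
a_11=1:  p_11=1·2648849+340591=2989440,  q_11=1·121029+15562=136591
→ (2989440, 136591).  Check: 2989440²=8936751513600, 479·136591²=8936751513599, difference 1.
n=2: (2989440,136591)∘(2989440,136591) = (2989440·2989440+479·136591·136591, 2989440·136591+136591·2989440) = (17873503027199,816661198080)
n=3: (17873503027199,816661198080)∘(2989440,136591) = (2989440·17873503027199+479·136591·816661198080, 2989440·816661198080+136591·17873503027199) = (106863529779256567680,4882719303976413809)

2989440 136591
17873503027199 816661198080
106863529779256567680 4882719303976413809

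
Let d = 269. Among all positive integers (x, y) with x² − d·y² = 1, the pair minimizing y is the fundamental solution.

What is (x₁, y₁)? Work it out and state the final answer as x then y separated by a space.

[16; 2,2,32] for √269; ℓ=3 ⇒ convergent index 5
a_0=16:  p_0=16·1+0=16,  q_0=16·0+1=1
a_1=2:  p_1=2·16+1=33,  q_1=2·1+0=2
a_2=2:  p_2=2·33+16=82,  q_2=2·2+1=5
a_3=32:  p_3=32·82+33=2657,  q_3=32·5+2=162
a_4=2:  p_4=2·2657+82=5396,  q_4=2·162+5=329
a_5=2:  p_5=2·5396+2657=13449,  q_5=2·329+162=820
(x₁, y₁) = (13449, 820);  13449² − 269·820² = 1 ✓

13449 820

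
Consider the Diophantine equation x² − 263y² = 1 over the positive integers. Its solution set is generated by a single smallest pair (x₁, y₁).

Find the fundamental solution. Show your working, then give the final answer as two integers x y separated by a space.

139128 8579

√263 → a₀=16, period (4,1,1,1,1,15,1,1,1,1,4,32); ℓ=12 even so k=11
i=0: a=16 ⇒ p=16, q=1
…
i=2: a=1 ⇒ p=81, q=5
i=3: a=1 ⇒ p=146, q=9
i=4: a=1 ⇒ p=227, q=14
i=5: a=1 ⇒ p=373, q=23
i=6: a=15 ⇒ p=5822, q=359
…
i=8: a=1 ⇒ p=12017, q=741
i=9: a=1 ⇒ p=18212, q=1123
i=10: a=1 ⇒ p=30229, q=1864
i=11: a=4 ⇒ p=139128, q=8579
(x₁, y₁) = (139128, 8579);  139128² − 263·8579² = 1 ✓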